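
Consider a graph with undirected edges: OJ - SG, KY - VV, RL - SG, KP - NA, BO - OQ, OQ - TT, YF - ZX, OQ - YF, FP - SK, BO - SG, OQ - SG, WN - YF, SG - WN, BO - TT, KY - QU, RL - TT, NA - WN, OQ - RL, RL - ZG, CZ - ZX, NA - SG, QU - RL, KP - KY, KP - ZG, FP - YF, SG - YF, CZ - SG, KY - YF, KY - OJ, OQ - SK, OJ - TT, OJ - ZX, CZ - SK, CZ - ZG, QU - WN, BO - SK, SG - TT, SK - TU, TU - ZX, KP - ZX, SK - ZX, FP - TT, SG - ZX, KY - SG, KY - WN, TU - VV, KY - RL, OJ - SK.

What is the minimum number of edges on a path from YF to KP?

Level 0: YF
Level 1: FP, KY, OQ, SG, WN, ZX
Level 2: BO, CZ, KP, NA, OJ, QU, RL, SK, TT, TU, VV
Level 3: ZG
KP first appears at level 2.

2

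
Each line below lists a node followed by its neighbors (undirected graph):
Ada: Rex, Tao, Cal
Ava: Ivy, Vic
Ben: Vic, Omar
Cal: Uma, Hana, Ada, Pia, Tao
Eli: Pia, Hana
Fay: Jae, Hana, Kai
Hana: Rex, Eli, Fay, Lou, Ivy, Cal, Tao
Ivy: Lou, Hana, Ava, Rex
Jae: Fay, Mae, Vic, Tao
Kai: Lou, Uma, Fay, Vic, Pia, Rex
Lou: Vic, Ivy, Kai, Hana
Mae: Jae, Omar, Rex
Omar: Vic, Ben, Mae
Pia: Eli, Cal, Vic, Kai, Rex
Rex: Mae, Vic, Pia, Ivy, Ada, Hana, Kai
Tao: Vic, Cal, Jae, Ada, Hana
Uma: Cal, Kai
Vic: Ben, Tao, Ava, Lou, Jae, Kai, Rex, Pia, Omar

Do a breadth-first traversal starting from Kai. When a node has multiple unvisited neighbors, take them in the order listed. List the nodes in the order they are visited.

Visit Kai; enqueue Lou, Uma, Fay, Vic, Pia, Rex → queue [Lou, Uma, Fay, Vic, Pia, Rex]
Visit Lou; enqueue Ivy, Hana → queue [Uma, Fay, Vic, Pia, Rex, Ivy, Hana]
Visit Uma; enqueue Cal → queue [Fay, Vic, Pia, Rex, Ivy, Hana, Cal]
Visit Fay; enqueue Jae → queue [Vic, Pia, Rex, Ivy, Hana, Cal, Jae]
Visit Vic; enqueue Ben, Tao, Ava, Omar → queue [Pia, Rex, Ivy, Hana, Cal, Jae, Ben, Tao, Ava, Omar]
Visit Pia; enqueue Eli → queue [Rex, Ivy, Hana, Cal, Jae, Ben, Tao, Ava, Omar, Eli]
Visit Rex; enqueue Mae, Ada → queue [Ivy, Hana, Cal, Jae, Ben, Tao, Ava, Omar, Eli, Mae, Ada]
Visit Ivy → queue [Hana, Cal, Jae, Ben, Tao, Ava, Omar, Eli, Mae, Ada]
Visit Hana → queue [Cal, Jae, Ben, Tao, Ava, Omar, Eli, Mae, Ada]
Visit Cal → queue [Jae, Ben, Tao, Ava, Omar, Eli, Mae, Ada]
Visit Jae → queue [Ben, Tao, Ava, Omar, Eli, Mae, Ada]
Visit Ben → queue [Tao, Ava, Omar, Eli, Mae, Ada]
Visit Tao → queue [Ava, Omar, Eli, Mae, Ada]
Visit Ava → queue [Omar, Eli, Mae, Ada]
Visit Omar → queue [Eli, Mae, Ada]
Visit Eli → queue [Mae, Ada]
Visit Mae → queue [Ada]
Visit Ada → queue []

Kai, Lou, Uma, Fay, Vic, Pia, Rex, Ivy, Hana, Cal, Jae, Ben, Tao, Ava, Omar, Eli, Mae, Ada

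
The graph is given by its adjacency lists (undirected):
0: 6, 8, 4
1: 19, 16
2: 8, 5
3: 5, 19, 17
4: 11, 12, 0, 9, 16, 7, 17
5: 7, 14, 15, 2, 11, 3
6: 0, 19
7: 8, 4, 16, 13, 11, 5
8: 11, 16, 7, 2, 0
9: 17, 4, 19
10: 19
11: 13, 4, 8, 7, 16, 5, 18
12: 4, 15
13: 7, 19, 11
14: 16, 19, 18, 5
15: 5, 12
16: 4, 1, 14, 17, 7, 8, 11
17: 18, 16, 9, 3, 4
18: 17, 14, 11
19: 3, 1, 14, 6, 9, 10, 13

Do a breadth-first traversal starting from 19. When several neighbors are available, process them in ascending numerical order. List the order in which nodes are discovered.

19, 1, 3, 6, 9, 10, 13, 14, 16, 5, 17, 0, 4, 7, 11, 18, 8, 2, 15, 12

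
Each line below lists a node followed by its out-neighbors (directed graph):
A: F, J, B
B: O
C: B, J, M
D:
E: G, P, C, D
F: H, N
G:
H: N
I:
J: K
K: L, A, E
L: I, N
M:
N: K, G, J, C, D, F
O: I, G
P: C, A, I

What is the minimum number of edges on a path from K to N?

2

Level 0: K
Level 1: A, E, L
Level 2: B, C, D, F, G, I, J, N, P
Level 3: H, M, O
N first appears at level 2.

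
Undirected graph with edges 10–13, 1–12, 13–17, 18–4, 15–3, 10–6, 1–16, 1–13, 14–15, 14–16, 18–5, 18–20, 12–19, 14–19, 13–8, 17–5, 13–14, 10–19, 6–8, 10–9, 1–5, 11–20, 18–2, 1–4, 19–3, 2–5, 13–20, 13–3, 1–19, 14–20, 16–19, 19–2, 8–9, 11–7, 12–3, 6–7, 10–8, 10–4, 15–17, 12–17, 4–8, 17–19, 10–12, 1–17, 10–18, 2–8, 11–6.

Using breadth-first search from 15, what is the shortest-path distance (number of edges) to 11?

Level 0: 15
Level 1: 3, 14, 17
Level 2: 1, 5, 12, 13, 16, 19, 20
Level 3: 2, 4, 8, 10, 11, 18
Level 4: 6, 7, 9
11 first appears at level 3.

3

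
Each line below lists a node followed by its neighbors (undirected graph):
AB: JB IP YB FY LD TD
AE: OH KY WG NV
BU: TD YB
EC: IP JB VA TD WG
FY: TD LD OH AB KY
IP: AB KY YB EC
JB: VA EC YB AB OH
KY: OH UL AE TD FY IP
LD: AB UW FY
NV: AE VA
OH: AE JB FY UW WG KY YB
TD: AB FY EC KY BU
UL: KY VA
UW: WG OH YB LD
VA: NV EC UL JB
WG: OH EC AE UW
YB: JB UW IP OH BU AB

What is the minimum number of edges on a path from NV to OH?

2

Level 0: NV
Level 1: AE, VA
Level 2: EC, JB, KY, OH, UL, WG
Level 3: AB, FY, IP, TD, UW, YB
Level 4: BU, LD
OH first appears at level 2.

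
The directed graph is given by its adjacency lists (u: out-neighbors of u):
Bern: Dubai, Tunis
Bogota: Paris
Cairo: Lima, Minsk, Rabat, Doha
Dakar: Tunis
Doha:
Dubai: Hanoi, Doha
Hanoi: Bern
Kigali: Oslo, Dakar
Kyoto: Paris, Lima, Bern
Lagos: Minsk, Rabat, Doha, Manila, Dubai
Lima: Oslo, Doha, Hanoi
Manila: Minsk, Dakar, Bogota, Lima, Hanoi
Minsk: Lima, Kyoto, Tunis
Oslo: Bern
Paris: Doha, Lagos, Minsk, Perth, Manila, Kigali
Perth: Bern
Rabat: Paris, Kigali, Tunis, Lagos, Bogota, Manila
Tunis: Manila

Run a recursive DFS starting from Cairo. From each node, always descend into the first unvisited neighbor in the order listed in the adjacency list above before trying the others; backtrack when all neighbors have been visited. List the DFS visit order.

Cairo, Lima, Oslo, Bern, Dubai, Hanoi, Doha, Tunis, Manila, Minsk, Kyoto, Paris, Lagos, Rabat, Kigali, Dakar, Bogota, Perth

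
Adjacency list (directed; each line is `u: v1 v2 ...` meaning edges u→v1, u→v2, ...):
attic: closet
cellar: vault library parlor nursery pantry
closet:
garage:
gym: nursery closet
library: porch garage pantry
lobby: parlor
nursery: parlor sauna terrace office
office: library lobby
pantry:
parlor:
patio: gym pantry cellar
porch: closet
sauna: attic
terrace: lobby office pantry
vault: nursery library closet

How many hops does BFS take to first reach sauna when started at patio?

Level 0: patio
Level 1: cellar, gym, pantry
Level 2: closet, library, nursery, parlor, vault
Level 3: garage, office, porch, sauna, terrace
Level 4: attic, lobby
sauna first appears at level 3.

3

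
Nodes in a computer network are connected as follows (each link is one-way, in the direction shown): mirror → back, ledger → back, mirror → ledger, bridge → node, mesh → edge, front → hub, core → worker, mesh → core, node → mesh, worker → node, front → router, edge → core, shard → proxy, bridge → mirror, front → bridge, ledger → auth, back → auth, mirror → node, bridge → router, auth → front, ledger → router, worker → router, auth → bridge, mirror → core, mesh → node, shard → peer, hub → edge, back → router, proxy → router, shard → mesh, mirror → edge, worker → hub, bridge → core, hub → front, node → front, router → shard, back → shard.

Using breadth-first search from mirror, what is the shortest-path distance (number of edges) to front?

Level 0: mirror
Level 1: back, core, edge, ledger, node
Level 2: auth, front, mesh, router, shard, worker
Level 3: bridge, hub, peer, proxy
front first appears at level 2.

2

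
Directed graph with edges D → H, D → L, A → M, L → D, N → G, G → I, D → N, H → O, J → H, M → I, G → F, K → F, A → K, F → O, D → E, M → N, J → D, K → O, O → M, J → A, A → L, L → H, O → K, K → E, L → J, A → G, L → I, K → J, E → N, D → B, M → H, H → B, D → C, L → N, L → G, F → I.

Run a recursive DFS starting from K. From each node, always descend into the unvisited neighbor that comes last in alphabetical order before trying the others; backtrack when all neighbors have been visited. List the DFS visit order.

K → O → M → N → G → I → F → H → B → J → D → L → E → C → A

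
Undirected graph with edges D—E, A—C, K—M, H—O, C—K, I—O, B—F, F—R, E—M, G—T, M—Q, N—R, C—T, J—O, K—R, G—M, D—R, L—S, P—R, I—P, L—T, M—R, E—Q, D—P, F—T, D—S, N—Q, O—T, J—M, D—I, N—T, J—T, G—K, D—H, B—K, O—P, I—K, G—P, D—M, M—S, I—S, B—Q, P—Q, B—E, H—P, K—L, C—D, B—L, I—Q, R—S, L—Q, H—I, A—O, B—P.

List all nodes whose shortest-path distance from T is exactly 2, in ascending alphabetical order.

A, B, D, H, I, K, M, P, Q, R, S

Level 0: T
Level 1: C, F, G, J, L, N, O
Level 2: A, B, D, H, I, K, M, P, Q, R, S
Level 3: E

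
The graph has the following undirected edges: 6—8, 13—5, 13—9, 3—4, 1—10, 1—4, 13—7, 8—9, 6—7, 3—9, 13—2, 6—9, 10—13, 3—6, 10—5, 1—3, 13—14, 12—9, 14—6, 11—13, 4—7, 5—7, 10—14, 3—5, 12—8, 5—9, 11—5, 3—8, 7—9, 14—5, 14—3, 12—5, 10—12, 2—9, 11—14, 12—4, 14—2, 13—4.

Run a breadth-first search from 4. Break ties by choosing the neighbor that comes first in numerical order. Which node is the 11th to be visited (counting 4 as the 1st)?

Visit 4; enqueue 1, 3, 7, 12, 13 → queue [1, 3, 7, 12, 13]
Visit 1; enqueue 10 → queue [3, 7, 12, 13, 10]
Visit 3; enqueue 5, 6, 8, 9, 14 → queue [7, 12, 13, 10, 5, 6, 8, 9, 14]
Visit 7 → queue [12, 13, 10, 5, 6, 8, 9, 14]
Visit 12 → queue [13, 10, 5, 6, 8, 9, 14]
Visit 13; enqueue 2, 11 → queue [10, 5, 6, 8, 9, 14, 2, 11]
Visit 10 → queue [5, 6, 8, 9, 14, 2, 11]
Visit 5 → queue [6, 8, 9, 14, 2, 11]
Visit 6 → queue [8, 9, 14, 2, 11]
Visit 8 → queue [9, 14, 2, 11]
Visit 9 → queue [14, 2, 11]
Visit 14 → queue [2, 11]
Visit 2 → queue [11]
Visit 11 → queue []

Visit order: 4, 1, 3, 7, 12, 13, 10, 5, 6, 8, 9, 14, 2, 11

9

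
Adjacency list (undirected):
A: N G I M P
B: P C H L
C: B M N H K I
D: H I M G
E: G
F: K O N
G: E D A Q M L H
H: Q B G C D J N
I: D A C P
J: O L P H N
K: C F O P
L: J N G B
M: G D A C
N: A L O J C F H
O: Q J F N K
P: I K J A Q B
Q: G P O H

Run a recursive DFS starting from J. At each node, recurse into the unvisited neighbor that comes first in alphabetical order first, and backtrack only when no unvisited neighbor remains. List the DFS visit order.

Visit J
J → H
H → B
B → C
C → I
I → A
A → G
G → D
D → M
G → E
G → L
L → N
N → F
F → K
K → O
O → Q
Q → P

J, H, B, C, I, A, G, D, M, E, L, N, F, K, O, Q, P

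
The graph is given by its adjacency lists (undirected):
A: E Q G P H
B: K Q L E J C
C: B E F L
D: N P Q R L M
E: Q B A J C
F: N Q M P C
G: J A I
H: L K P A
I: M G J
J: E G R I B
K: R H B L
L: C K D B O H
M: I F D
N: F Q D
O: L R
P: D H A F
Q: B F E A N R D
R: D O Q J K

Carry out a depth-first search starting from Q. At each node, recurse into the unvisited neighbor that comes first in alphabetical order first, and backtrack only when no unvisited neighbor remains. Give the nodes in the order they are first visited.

Q -> A -> E -> B -> C -> F -> M -> D -> L -> H -> K -> R -> J -> G -> I -> O -> P -> N

Visit Q
Q → A
A → E
E → B
B → C
C → F
F → M
M → D
D → L
L → H
H → K
K → R
R → J
J → G
G → I
R → O
H → P
D → N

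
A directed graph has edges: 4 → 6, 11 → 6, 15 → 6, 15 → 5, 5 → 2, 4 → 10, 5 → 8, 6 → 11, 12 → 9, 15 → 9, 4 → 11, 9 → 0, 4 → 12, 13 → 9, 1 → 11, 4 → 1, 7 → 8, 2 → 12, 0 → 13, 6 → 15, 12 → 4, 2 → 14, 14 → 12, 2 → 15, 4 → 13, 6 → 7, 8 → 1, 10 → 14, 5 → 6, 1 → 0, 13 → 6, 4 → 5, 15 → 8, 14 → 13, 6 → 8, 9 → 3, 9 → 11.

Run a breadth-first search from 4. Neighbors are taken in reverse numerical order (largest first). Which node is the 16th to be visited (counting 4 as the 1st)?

3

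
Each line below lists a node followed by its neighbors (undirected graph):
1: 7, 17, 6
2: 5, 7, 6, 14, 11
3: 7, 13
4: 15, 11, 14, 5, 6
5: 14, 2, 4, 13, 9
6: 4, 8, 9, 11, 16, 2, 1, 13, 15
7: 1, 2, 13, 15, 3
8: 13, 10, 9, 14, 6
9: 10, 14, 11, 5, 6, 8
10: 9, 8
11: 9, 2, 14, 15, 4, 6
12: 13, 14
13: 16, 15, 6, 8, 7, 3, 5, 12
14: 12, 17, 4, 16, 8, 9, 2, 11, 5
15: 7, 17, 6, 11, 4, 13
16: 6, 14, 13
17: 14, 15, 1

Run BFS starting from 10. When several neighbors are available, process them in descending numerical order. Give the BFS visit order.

Visit 10; enqueue 9, 8 → queue [9, 8]
Visit 9; enqueue 14, 11, 6, 5 → queue [8, 14, 11, 6, 5]
Visit 8; enqueue 13 → queue [14, 11, 6, 5, 13]
Visit 14; enqueue 17, 16, 12, 4, 2 → queue [11, 6, 5, 13, 17, 16, 12, 4, 2]
Visit 11; enqueue 15 → queue [6, 5, 13, 17, 16, 12, 4, 2, 15]
Visit 6; enqueue 1 → queue [5, 13, 17, 16, 12, 4, 2, 15, 1]
Visit 5 → queue [13, 17, 16, 12, 4, 2, 15, 1]
Visit 13; enqueue 7, 3 → queue [17, 16, 12, 4, 2, 15, 1, 7, 3]
Visit 17 → queue [16, 12, 4, 2, 15, 1, 7, 3]
Visit 16 → queue [12, 4, 2, 15, 1, 7, 3]
Visit 12 → queue [4, 2, 15, 1, 7, 3]
Visit 4 → queue [2, 15, 1, 7, 3]
Visit 2 → queue [15, 1, 7, 3]
Visit 15 → queue [1, 7, 3]
Visit 1 → queue [7, 3]
Visit 7 → queue [3]
Visit 3 → queue []

10 → 9 → 8 → 14 → 11 → 6 → 5 → 13 → 17 → 16 → 12 → 4 → 2 → 15 → 1 → 7 → 3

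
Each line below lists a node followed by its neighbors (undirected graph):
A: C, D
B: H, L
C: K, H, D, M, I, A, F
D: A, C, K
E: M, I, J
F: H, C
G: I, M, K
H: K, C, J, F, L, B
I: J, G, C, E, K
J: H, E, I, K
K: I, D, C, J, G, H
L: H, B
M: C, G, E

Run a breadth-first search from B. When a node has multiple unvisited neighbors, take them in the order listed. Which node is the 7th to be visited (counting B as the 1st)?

Visit B; enqueue H, L → queue [H, L]
Visit H; enqueue K, C, J, F → queue [L, K, C, J, F]
Visit L → queue [K, C, J, F]
Visit K; enqueue I, D, G → queue [C, J, F, I, D, G]
Visit C; enqueue M, A → queue [J, F, I, D, G, M, A]
Visit J; enqueue E → queue [F, I, D, G, M, A, E]
Visit F → queue [I, D, G, M, A, E]
Visit I → queue [D, G, M, A, E]
Visit D → queue [G, M, A, E]
Visit G → queue [M, A, E]
Visit M → queue [A, E]
Visit A → queue [E]
Visit E → queue []

Visit order: B, H, L, K, C, J, F, I, D, G, M, A, E

F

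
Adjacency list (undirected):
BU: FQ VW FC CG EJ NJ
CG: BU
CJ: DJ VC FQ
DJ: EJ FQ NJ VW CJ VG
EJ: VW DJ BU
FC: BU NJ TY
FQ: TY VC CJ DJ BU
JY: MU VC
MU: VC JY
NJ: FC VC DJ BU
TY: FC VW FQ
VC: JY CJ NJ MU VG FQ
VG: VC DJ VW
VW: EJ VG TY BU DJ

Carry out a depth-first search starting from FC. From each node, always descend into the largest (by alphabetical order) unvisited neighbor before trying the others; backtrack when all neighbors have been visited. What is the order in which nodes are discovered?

FC -> TY -> VW -> VG -> VC -> NJ -> DJ -> FQ -> CJ -> BU -> EJ -> CG -> MU -> JY

Visit FC
FC → TY
TY → VW
VW → VG
VG → VC
VC → NJ
NJ → DJ
DJ → FQ
FQ → CJ
FQ → BU
BU → EJ
BU → CG
VC → MU
MU → JY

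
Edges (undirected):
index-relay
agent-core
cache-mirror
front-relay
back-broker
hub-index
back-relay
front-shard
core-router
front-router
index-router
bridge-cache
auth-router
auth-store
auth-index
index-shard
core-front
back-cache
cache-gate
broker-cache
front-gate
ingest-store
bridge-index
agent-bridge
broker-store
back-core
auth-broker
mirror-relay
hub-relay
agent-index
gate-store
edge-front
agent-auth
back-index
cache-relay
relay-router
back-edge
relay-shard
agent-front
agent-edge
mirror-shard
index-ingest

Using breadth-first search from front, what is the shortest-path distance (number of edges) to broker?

Level 0: front
Level 1: agent, core, edge, gate, relay, router, shard
Level 2: auth, back, bridge, cache, hub, index, mirror, store
Level 3: broker, ingest
broker first appears at level 3.

3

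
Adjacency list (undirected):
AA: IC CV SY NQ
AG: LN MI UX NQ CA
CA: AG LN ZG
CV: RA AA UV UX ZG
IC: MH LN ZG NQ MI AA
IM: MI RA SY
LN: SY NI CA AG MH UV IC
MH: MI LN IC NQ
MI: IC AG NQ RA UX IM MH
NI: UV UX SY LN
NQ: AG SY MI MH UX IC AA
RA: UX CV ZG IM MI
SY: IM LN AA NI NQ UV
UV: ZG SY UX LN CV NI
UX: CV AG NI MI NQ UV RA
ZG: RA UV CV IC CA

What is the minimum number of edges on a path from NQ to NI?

2

Level 0: NQ
Level 1: AA, AG, IC, MH, MI, SY, UX
Level 2: CA, CV, IM, LN, NI, RA, UV, ZG
NI first appears at level 2.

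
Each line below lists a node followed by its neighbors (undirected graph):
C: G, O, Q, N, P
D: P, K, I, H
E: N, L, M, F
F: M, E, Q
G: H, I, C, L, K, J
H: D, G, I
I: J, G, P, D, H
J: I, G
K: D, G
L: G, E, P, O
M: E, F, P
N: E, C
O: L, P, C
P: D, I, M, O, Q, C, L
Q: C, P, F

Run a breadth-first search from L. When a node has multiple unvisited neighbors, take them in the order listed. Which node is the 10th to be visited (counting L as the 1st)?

J

Visit L; enqueue G, E, P, O → queue [G, E, P, O]
Visit G; enqueue H, I, C, K, J → queue [E, P, O, H, I, C, K, J]
Visit E; enqueue N, M, F → queue [P, O, H, I, C, K, J, N, M, F]
Visit P; enqueue D, Q → queue [O, H, I, C, K, J, N, M, F, D, Q]
Visit O → queue [H, I, C, K, J, N, M, F, D, Q]
Visit H → queue [I, C, K, J, N, M, F, D, Q]
Visit I → queue [C, K, J, N, M, F, D, Q]
Visit C → queue [K, J, N, M, F, D, Q]
Visit K → queue [J, N, M, F, D, Q]
Visit J → queue [N, M, F, D, Q]
Visit N → queue [M, F, D, Q]
Visit M → queue [F, D, Q]
Visit F → queue [D, Q]
Visit D → queue [Q]
Visit Q → queue []

Visit order: L, G, E, P, O, H, I, C, K, J, N, M, F, D, Q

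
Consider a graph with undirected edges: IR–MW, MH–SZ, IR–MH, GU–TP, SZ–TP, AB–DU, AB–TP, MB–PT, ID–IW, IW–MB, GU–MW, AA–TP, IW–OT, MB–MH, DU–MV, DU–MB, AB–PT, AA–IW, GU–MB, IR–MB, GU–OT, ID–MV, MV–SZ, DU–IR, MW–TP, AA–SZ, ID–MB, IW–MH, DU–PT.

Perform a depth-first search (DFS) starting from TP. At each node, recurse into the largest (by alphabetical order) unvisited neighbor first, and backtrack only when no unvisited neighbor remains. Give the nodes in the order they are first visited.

Visit TP
TP → SZ
SZ → MV
MV → ID
ID → MB
MB → PT
PT → DU
DU → IR
IR → MW
MW → GU
GU → OT
OT → IW
IW → MH
IW → AA
DU → AB

TP, SZ, MV, ID, MB, PT, DU, IR, MW, GU, OT, IW, MH, AA, AB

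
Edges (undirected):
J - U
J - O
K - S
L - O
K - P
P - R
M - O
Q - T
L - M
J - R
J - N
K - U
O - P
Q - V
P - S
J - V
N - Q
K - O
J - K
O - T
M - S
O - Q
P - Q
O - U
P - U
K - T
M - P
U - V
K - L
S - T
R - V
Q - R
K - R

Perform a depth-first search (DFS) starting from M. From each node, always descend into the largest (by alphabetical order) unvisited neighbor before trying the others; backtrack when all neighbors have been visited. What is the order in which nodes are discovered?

Visit M
M → S
S → T
T → Q
Q → V
V → U
U → P
P → R
R → K
K → O
O → L
O → J
J → N

M, S, T, Q, V, U, P, R, K, O, L, J, N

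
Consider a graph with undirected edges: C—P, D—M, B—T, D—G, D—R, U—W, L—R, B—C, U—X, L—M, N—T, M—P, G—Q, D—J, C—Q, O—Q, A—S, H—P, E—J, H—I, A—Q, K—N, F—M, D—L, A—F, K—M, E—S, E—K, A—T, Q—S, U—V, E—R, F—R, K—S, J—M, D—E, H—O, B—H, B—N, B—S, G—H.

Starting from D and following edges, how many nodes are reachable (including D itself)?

20

BFS from D visits: D, R, M, L, J, G, E, F, P, K, Q, H, S, A, C, N, O, I, B, T
Reachable nodes: 20 of 24 total.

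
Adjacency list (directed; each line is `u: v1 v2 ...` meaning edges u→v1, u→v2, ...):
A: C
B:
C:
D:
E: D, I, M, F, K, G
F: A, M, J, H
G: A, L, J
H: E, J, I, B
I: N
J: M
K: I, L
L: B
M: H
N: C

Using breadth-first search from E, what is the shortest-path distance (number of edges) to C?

3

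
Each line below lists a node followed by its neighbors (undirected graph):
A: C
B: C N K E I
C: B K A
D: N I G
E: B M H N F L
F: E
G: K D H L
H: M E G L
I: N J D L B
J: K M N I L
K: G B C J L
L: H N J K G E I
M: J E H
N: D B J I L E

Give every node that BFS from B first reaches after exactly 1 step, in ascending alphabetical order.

Level 0: B
Level 1: C, E, I, K, N
Level 2: A, D, F, G, H, J, L, M

C, E, I, K, N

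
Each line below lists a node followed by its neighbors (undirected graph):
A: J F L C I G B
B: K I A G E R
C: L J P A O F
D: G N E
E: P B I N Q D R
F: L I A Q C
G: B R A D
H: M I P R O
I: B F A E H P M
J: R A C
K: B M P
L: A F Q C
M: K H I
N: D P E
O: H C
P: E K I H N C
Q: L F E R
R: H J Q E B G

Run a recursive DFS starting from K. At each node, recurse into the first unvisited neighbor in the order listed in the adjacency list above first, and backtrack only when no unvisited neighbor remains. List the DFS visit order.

K → B → I → F → L → A → J → R → H → M → P → E → N → D → G → Q → C → O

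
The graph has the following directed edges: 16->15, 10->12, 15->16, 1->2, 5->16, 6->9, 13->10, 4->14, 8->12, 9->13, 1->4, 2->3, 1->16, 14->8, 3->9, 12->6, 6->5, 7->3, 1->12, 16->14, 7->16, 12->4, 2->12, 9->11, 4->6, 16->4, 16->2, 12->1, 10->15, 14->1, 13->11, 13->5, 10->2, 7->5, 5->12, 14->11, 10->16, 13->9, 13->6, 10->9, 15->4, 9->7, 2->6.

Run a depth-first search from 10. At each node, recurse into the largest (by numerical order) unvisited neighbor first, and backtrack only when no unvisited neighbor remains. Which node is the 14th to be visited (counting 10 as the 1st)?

3

Visit 10
10 → 16
16 → 15
15 → 4
4 → 14
14 → 11
14 → 8
8 → 12
12 → 6
6 → 9
9 → 13
13 → 5
9 → 7
7 → 3
12 → 1
1 → 2

Visit order: 10, 16, 15, 4, 14, 11, 8, 12, 6, 9, 13, 5, 7, 3, 1, 2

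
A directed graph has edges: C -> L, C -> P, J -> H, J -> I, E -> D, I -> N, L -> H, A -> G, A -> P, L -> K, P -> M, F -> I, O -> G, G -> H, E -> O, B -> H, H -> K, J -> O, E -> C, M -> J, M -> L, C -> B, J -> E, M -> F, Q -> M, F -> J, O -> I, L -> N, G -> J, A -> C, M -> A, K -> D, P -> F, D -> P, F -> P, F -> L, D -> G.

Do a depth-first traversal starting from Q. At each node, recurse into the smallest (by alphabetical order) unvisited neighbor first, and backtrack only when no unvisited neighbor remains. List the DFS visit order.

Q → M → A → C → B → H → K → D → G → J → E → O → I → N → P → F → L

Visit Q
Q → M
M → A
A → C
C → B
B → H
H → K
K → D
D → G
G → J
J → E
E → O
O → I
I → N
D → P
P → F
F → L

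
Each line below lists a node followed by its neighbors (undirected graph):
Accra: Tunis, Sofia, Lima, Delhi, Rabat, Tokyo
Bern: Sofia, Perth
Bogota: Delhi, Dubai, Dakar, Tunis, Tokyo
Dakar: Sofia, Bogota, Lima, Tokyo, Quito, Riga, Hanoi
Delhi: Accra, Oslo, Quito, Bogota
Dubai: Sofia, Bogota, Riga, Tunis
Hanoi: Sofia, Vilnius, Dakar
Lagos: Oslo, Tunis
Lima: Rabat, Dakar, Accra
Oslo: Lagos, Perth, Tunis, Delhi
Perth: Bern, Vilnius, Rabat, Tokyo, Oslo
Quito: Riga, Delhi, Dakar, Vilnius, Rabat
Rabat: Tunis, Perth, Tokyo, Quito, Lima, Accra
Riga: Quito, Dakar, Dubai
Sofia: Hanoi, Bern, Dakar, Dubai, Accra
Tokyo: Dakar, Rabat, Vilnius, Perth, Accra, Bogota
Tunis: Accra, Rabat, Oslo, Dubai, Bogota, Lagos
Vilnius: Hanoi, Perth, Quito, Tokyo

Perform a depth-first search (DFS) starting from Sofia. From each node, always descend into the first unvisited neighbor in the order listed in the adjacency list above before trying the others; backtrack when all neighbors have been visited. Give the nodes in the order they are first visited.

Sofia, Hanoi, Vilnius, Perth, Bern, Rabat, Tunis, Accra, Lima, Dakar, Bogota, Delhi, Oslo, Lagos, Quito, Riga, Dubai, Tokyo

Visit Sofia
Sofia → Hanoi
Hanoi → Vilnius
Vilnius → Perth
Perth → Bern
Perth → Rabat
Rabat → Tunis
Tunis → Accra
Accra → Lima
Lima → Dakar
Dakar → Bogota
Bogota → Delhi
Delhi → Oslo
Oslo → Lagos
Delhi → Quito
Quito → Riga
Riga → Dubai
Bogota → Tokyo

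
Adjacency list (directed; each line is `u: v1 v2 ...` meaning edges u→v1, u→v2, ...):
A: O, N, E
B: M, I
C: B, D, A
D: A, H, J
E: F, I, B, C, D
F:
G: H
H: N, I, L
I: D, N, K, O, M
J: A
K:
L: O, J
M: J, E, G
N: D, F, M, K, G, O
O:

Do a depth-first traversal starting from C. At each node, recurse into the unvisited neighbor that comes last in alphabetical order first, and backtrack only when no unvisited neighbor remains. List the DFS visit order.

C D J A O N M G H L I K E F B

Visit C
C → D
D → J
J → A
A → O
A → N
N → M
M → G
G → H
H → L
H → I
I → K
M → E
E → F
E → B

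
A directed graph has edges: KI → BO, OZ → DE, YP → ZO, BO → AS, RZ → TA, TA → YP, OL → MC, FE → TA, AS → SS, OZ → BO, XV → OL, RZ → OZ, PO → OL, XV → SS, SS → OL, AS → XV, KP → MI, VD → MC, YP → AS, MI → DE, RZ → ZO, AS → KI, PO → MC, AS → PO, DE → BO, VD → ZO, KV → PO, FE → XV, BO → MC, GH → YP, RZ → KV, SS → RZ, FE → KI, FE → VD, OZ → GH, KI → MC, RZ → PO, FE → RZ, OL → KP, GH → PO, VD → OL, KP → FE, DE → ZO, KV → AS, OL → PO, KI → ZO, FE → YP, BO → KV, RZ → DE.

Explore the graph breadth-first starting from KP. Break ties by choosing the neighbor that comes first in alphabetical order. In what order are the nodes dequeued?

Visit KP; enqueue FE, MI → queue [FE, MI]
Visit FE; enqueue KI, RZ, TA, VD, XV, YP → queue [MI, KI, RZ, TA, VD, XV, YP]
Visit MI; enqueue DE → queue [KI, RZ, TA, VD, XV, YP, DE]
Visit KI; enqueue BO, MC, ZO → queue [RZ, TA, VD, XV, YP, DE, BO, MC, ZO]
Visit RZ; enqueue KV, OZ, PO → queue [TA, VD, XV, YP, DE, BO, MC, ZO, KV, OZ, PO]
Visit TA → queue [VD, XV, YP, DE, BO, MC, ZO, KV, OZ, PO]
Visit VD; enqueue OL → queue [XV, YP, DE, BO, MC, ZO, KV, OZ, PO, OL]
Visit XV; enqueue SS → queue [YP, DE, BO, MC, ZO, KV, OZ, PO, OL, SS]
Visit YP; enqueue AS → queue [DE, BO, MC, ZO, KV, OZ, PO, OL, SS, AS]
Visit DE → queue [BO, MC, ZO, KV, OZ, PO, OL, SS, AS]
Visit BO → queue [MC, ZO, KV, OZ, PO, OL, SS, AS]
Visit MC → queue [ZO, KV, OZ, PO, OL, SS, AS]
Visit ZO → queue [KV, OZ, PO, OL, SS, AS]
Visit KV → queue [OZ, PO, OL, SS, AS]
Visit OZ; enqueue GH → queue [PO, OL, SS, AS, GH]
Visit PO → queue [OL, SS, AS, GH]
Visit OL → queue [SS, AS, GH]
Visit SS → queue [AS, GH]
Visit AS → queue [GH]
Visit GH → queue []

KP, FE, MI, KI, RZ, TA, VD, XV, YP, DE, BO, MC, ZO, KV, OZ, PO, OL, SS, AS, GH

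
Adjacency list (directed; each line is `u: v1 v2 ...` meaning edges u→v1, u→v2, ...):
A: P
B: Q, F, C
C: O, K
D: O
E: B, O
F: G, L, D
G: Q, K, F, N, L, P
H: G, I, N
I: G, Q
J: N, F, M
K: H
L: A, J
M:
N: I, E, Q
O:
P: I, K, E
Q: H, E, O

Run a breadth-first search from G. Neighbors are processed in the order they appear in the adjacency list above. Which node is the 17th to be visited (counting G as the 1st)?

C

Visit G; enqueue Q, K, F, N, L, P → queue [Q, K, F, N, L, P]
Visit Q; enqueue H, E, O → queue [K, F, N, L, P, H, E, O]
Visit K → queue [F, N, L, P, H, E, O]
Visit F; enqueue D → queue [N, L, P, H, E, O, D]
Visit N; enqueue I → queue [L, P, H, E, O, D, I]
Visit L; enqueue A, J → queue [P, H, E, O, D, I, A, J]
Visit P → queue [H, E, O, D, I, A, J]
Visit H → queue [E, O, D, I, A, J]
Visit E; enqueue B → queue [O, D, I, A, J, B]
Visit O → queue [D, I, A, J, B]
Visit D → queue [I, A, J, B]
Visit I → queue [A, J, B]
Visit A → queue [J, B]
Visit J; enqueue M → queue [B, M]
Visit B; enqueue C → queue [M, C]
Visit M → queue [C]
Visit C → queue []

Visit order: G, Q, K, F, N, L, P, H, E, O, D, I, A, J, B, M, C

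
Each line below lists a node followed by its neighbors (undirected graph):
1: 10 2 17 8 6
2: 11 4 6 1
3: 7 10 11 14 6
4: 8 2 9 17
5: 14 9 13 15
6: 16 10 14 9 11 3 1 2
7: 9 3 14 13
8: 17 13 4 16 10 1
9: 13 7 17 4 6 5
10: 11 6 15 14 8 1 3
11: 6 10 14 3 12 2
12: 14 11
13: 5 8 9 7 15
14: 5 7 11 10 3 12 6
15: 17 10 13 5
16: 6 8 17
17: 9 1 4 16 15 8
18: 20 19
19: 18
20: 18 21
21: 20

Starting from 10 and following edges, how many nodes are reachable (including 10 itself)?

BFS from 10 visits: 10, 15, 14, 11, 8, 6, 3, 1, 17, 13, 5, 12, 7, 2, 16, 4, 9
Reachable nodes: 17 of 21 total.

17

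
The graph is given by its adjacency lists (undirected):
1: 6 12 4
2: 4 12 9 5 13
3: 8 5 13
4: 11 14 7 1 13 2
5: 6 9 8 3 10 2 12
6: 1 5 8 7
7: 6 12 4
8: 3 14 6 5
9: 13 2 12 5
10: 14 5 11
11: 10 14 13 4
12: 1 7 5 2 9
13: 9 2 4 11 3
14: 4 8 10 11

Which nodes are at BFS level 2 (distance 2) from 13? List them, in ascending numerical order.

Level 0: 13
Level 1: 2, 3, 4, 9, 11
Level 2: 1, 5, 7, 8, 10, 12, 14
Level 3: 6

1, 5, 7, 8, 10, 12, 14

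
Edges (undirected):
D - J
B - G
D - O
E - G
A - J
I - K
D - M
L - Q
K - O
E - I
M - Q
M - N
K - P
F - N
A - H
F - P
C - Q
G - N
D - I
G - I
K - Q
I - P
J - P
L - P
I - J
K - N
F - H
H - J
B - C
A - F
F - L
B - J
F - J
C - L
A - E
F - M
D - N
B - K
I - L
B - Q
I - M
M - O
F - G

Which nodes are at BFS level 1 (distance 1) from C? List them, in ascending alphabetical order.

B, L, Q

Level 0: C
Level 1: B, L, Q
Level 2: F, G, I, J, K, M, P
Level 3: A, D, E, H, N, O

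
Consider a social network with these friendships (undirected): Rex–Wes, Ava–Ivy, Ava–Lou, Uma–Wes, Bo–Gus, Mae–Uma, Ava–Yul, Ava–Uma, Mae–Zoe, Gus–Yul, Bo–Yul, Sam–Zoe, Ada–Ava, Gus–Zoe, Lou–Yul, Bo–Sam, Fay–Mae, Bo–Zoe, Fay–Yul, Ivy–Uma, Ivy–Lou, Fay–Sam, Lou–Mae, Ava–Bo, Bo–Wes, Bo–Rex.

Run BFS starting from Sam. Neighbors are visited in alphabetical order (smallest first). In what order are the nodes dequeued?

Sam Bo Fay Zoe Ava Gus Rex Wes Yul Mae Ada Ivy Lou Uma

Visit Sam; enqueue Bo, Fay, Zoe → queue [Bo, Fay, Zoe]
Visit Bo; enqueue Ava, Gus, Rex, Wes, Yul → queue [Fay, Zoe, Ava, Gus, Rex, Wes, Yul]
Visit Fay; enqueue Mae → queue [Zoe, Ava, Gus, Rex, Wes, Yul, Mae]
Visit Zoe → queue [Ava, Gus, Rex, Wes, Yul, Mae]
Visit Ava; enqueue Ada, Ivy, Lou, Uma → queue [Gus, Rex, Wes, Yul, Mae, Ada, Ivy, Lou, Uma]
Visit Gus → queue [Rex, Wes, Yul, Mae, Ada, Ivy, Lou, Uma]
Visit Rex → queue [Wes, Yul, Mae, Ada, Ivy, Lou, Uma]
Visit Wes → queue [Yul, Mae, Ada, Ivy, Lou, Uma]
Visit Yul → queue [Mae, Ada, Ivy, Lou, Uma]
Visit Mae → queue [Ada, Ivy, Lou, Uma]
Visit Ada → queue [Ivy, Lou, Uma]
Visit Ivy → queue [Lou, Uma]
Visit Lou → queue [Uma]
Visit Uma → queue []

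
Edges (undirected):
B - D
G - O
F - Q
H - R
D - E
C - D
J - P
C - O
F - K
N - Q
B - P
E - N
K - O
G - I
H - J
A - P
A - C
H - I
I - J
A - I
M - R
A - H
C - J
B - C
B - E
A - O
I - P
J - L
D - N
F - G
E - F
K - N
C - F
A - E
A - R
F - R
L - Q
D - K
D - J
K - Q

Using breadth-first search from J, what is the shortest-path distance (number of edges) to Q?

2

Level 0: J
Level 1: C, D, H, I, L, P
Level 2: A, B, E, F, G, K, N, O, Q, R
Level 3: M
Q first appears at level 2.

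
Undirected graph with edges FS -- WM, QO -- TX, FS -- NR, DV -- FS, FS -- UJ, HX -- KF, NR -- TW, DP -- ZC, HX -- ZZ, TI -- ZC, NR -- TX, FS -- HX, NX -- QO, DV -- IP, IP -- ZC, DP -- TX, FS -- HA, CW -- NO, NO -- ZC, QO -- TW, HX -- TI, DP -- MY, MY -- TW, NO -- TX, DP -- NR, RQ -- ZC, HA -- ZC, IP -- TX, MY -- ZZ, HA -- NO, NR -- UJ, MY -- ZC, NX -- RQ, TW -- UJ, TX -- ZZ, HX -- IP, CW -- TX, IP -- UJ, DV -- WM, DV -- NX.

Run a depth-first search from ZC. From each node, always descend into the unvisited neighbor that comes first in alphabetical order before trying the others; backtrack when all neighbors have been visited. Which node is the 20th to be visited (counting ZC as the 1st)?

UJ

Visit ZC
ZC → DP
DP → MY
MY → TW
TW → NR
NR → FS
FS → DV
DV → IP
IP → HX
HX → KF
HX → TI
HX → ZZ
ZZ → TX
TX → CW
CW → NO
NO → HA
TX → QO
QO → NX
NX → RQ
IP → UJ
DV → WM

Visit order: ZC, DP, MY, TW, NR, FS, DV, IP, HX, KF, TI, ZZ, TX, CW, NO, HA, QO, NX, RQ, UJ, WM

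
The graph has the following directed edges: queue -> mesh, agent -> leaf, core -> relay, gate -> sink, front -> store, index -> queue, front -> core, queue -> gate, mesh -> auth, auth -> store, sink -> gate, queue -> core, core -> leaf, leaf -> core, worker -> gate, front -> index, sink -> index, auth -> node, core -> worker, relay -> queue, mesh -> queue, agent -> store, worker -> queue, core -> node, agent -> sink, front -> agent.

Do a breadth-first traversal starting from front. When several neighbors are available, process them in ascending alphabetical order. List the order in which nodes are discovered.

front -> agent -> core -> index -> store -> leaf -> sink -> node -> relay -> worker -> queue -> gate -> mesh -> auth

Visit front; enqueue agent, core, index, store → queue [agent, core, index, store]
Visit agent; enqueue leaf, sink → queue [core, index, store, leaf, sink]
Visit core; enqueue node, relay, worker → queue [index, store, leaf, sink, node, relay, worker]
Visit index; enqueue queue → queue [store, leaf, sink, node, relay, worker, queue]
Visit store → queue [leaf, sink, node, relay, worker, queue]
Visit leaf → queue [sink, node, relay, worker, queue]
Visit sink; enqueue gate → queue [node, relay, worker, queue, gate]
Visit node → queue [relay, worker, queue, gate]
Visit relay → queue [worker, queue, gate]
Visit worker → queue [queue, gate]
Visit queue; enqueue mesh → queue [gate, mesh]
Visit gate → queue [mesh]
Visit mesh; enqueue auth → queue [auth]
Visit auth → queue []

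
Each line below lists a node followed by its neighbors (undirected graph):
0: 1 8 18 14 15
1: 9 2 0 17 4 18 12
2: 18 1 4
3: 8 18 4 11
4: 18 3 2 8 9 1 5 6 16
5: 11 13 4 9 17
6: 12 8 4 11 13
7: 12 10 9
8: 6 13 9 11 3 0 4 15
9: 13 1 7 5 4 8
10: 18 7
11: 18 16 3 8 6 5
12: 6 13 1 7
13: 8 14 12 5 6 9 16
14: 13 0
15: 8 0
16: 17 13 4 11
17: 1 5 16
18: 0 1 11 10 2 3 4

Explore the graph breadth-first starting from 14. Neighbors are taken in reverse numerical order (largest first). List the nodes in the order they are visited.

Visit 14; enqueue 13, 0 → queue [13, 0]
Visit 13; enqueue 16, 12, 9, 8, 6, 5 → queue [0, 16, 12, 9, 8, 6, 5]
Visit 0; enqueue 18, 15, 1 → queue [16, 12, 9, 8, 6, 5, 18, 15, 1]
Visit 16; enqueue 17, 11, 4 → queue [12, 9, 8, 6, 5, 18, 15, 1, 17, 11, 4]
Visit 12; enqueue 7 → queue [9, 8, 6, 5, 18, 15, 1, 17, 11, 4, 7]
Visit 9 → queue [8, 6, 5, 18, 15, 1, 17, 11, 4, 7]
Visit 8; enqueue 3 → queue [6, 5, 18, 15, 1, 17, 11, 4, 7, 3]
Visit 6 → queue [5, 18, 15, 1, 17, 11, 4, 7, 3]
Visit 5 → queue [18, 15, 1, 17, 11, 4, 7, 3]
Visit 18; enqueue 10, 2 → queue [15, 1, 17, 11, 4, 7, 3, 10, 2]
Visit 15 → queue [1, 17, 11, 4, 7, 3, 10, 2]
Visit 1 → queue [17, 11, 4, 7, 3, 10, 2]
Visit 17 → queue [11, 4, 7, 3, 10, 2]
Visit 11 → queue [4, 7, 3, 10, 2]
Visit 4 → queue [7, 3, 10, 2]
Visit 7 → queue [3, 10, 2]
Visit 3 → queue [10, 2]
Visit 10 → queue [2]
Visit 2 → queue []

14 → 13 → 0 → 16 → 12 → 9 → 8 → 6 → 5 → 18 → 15 → 1 → 17 → 11 → 4 → 7 → 3 → 10 → 2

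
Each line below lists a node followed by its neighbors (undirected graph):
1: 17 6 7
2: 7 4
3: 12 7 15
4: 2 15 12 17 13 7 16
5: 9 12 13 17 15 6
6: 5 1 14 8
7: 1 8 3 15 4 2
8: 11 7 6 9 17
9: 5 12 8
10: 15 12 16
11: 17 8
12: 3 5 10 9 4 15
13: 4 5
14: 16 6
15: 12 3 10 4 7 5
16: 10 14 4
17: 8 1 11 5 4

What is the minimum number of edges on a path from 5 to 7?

2

Level 0: 5
Level 1: 6, 9, 12, 13, 15, 17
Level 2: 1, 3, 4, 7, 8, 10, 11, 14
Level 3: 2, 16
7 first appears at level 2.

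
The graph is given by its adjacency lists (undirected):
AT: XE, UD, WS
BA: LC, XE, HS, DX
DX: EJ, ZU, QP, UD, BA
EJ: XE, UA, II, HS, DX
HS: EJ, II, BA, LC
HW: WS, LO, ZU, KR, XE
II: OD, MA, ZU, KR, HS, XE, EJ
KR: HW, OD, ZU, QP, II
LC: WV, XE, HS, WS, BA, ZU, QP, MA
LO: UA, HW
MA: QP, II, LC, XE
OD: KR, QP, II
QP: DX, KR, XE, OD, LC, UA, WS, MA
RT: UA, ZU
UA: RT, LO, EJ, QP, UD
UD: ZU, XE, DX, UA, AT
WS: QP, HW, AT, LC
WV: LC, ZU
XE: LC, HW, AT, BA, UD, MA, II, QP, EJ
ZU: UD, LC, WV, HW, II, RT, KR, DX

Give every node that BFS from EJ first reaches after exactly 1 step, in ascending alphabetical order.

Level 0: EJ
Level 1: DX, HS, II, UA, XE
Level 2: AT, BA, HW, KR, LC, LO, MA, OD, QP, RT, UD, ZU
Level 3: WS, WV

DX, HS, II, UA, XE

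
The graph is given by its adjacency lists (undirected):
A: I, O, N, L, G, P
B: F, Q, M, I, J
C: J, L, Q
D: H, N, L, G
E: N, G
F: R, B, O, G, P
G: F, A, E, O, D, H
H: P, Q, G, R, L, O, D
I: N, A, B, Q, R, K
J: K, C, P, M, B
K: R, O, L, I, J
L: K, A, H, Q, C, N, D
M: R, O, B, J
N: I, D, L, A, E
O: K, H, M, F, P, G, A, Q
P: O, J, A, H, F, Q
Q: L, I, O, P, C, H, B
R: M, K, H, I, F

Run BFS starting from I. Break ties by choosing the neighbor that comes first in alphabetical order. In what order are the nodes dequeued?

I -> A -> B -> K -> N -> Q -> R -> G -> L -> O -> P -> F -> J -> M -> D -> E -> C -> H

Visit I; enqueue A, B, K, N, Q, R → queue [A, B, K, N, Q, R]
Visit A; enqueue G, L, O, P → queue [B, K, N, Q, R, G, L, O, P]
Visit B; enqueue F, J, M → queue [K, N, Q, R, G, L, O, P, F, J, M]
Visit K → queue [N, Q, R, G, L, O, P, F, J, M]
Visit N; enqueue D, E → queue [Q, R, G, L, O, P, F, J, M, D, E]
Visit Q; enqueue C, H → queue [R, G, L, O, P, F, J, M, D, E, C, H]
Visit R → queue [G, L, O, P, F, J, M, D, E, C, H]
Visit G → queue [L, O, P, F, J, M, D, E, C, H]
Visit L → queue [O, P, F, J, M, D, E, C, H]
Visit O → queue [P, F, J, M, D, E, C, H]
Visit P → queue [F, J, M, D, E, C, H]
Visit F → queue [J, M, D, E, C, H]
Visit J → queue [M, D, E, C, H]
Visit M → queue [D, E, C, H]
Visit D → queue [E, C, H]
Visit E → queue [C, H]
Visit C → queue [H]
Visit H → queue []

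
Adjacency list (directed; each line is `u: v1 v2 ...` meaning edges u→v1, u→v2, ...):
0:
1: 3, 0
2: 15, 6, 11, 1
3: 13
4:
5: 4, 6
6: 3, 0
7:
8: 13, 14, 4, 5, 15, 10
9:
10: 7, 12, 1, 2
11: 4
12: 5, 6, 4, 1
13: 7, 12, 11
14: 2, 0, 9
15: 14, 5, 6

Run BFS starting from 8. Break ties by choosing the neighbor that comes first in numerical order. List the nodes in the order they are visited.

Visit 8; enqueue 4, 5, 10, 13, 14, 15 → queue [4, 5, 10, 13, 14, 15]
Visit 4 → queue [5, 10, 13, 14, 15]
Visit 5; enqueue 6 → queue [10, 13, 14, 15, 6]
Visit 10; enqueue 1, 2, 7, 12 → queue [13, 14, 15, 6, 1, 2, 7, 12]
Visit 13; enqueue 11 → queue [14, 15, 6, 1, 2, 7, 12, 11]
Visit 14; enqueue 0, 9 → queue [15, 6, 1, 2, 7, 12, 11, 0, 9]
Visit 15 → queue [6, 1, 2, 7, 12, 11, 0, 9]
Visit 6; enqueue 3 → queue [1, 2, 7, 12, 11, 0, 9, 3]
Visit 1 → queue [2, 7, 12, 11, 0, 9, 3]
Visit 2 → queue [7, 12, 11, 0, 9, 3]
Visit 7 → queue [12, 11, 0, 9, 3]
Visit 12 → queue [11, 0, 9, 3]
Visit 11 → queue [0, 9, 3]
Visit 0 → queue [9, 3]
Visit 9 → queue [3]
Visit 3 → queue []

8, 4, 5, 10, 13, 14, 15, 6, 1, 2, 7, 12, 11, 0, 9, 3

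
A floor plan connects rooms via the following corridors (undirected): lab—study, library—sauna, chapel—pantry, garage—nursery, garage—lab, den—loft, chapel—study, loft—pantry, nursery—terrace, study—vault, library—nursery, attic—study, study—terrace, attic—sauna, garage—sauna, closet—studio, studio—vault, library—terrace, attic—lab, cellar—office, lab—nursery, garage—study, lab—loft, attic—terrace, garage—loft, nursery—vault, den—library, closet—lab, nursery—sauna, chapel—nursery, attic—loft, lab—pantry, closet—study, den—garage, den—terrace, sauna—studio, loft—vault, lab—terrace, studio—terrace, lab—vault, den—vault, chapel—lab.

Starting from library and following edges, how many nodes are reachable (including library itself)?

BFS from library visits: library, den, nursery, sauna, terrace, garage, loft, vault, chapel, lab, attic, studio, study, pantry, closet
Reachable nodes: 15 of 17 total.

15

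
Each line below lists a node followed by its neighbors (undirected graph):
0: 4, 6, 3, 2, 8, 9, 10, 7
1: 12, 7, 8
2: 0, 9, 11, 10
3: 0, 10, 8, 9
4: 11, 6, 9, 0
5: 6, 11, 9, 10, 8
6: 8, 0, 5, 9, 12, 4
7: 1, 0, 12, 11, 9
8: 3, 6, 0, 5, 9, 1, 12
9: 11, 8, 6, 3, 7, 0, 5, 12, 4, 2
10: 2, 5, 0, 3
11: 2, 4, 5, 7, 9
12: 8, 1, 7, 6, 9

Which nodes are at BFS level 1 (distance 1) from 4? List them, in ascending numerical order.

0, 6, 9, 11

Level 0: 4
Level 1: 0, 6, 9, 11
Level 2: 2, 3, 5, 7, 8, 10, 12
Level 3: 1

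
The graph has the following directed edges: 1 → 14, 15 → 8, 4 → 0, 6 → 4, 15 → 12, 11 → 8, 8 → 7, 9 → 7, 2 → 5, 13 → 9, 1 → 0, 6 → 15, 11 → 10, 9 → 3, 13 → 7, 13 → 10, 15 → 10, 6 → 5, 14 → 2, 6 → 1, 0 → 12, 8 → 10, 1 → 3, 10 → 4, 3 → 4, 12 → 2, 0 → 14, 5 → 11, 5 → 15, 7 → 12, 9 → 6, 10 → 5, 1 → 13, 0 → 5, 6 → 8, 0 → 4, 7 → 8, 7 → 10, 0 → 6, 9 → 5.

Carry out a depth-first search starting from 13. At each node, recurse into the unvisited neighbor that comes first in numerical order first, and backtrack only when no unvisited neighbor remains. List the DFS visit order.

Visit 13
13 → 7
7 → 8
8 → 10
10 → 4
4 → 0
0 → 5
5 → 11
5 → 15
15 → 12
12 → 2
0 → 6
6 → 1
1 → 3
1 → 14
13 → 9

13 7 8 10 4 0 5 11 15 12 2 6 1 3 14 9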